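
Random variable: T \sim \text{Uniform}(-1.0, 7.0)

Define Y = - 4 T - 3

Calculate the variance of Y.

For Y = aT + b: Var(Y) = a² * Var(T)
Var(T) = (7 + 1)^2/12 = 5.3333333
Var(Y) = (-4)² * 5.3333333 = 16 * 5.3333333 = 85.333333

85.333333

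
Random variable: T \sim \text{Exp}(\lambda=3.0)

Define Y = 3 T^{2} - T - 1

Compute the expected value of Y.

E[Y] = 3*E[T²] - 1*E[T] - 1
E[T] = 0.33333333
E[T²] = Var(T) + (E[T])² = 0.11111111 + 0.11111111 = 0.22222222
E[Y] = 3*0.22222222 - 1*0.33333333 - 1 = -0.66666667

-0.66666667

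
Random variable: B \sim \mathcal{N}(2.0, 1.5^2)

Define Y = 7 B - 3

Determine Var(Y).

For Y = aB + b: Var(Y) = a² * Var(B)
Var(B) = 1.5^2 = 2.25
Var(Y) = 7² * 2.25 = 49 * 2.25 = 110.25

110.25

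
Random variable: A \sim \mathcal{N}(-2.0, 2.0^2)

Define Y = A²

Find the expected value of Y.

Using E[X²] = Var(X) + (E[X])²:
E[A] = -2
Var(A) = 2.0^2 = 4
E[A²] = 4 + (-2)² = 4 + 4 = 8

8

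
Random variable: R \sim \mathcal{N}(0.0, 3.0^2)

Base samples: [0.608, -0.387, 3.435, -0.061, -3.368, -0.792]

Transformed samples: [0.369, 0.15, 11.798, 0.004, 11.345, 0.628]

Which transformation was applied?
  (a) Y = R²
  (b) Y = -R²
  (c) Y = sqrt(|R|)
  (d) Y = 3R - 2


Checking option (a) Y = R²:
  R = 0.608 -> Y = 0.369 ✓
  R = -0.387 -> Y = 0.15 ✓
  R = 3.435 -> Y = 11.798 ✓
All samples match this transformation.

(a) R²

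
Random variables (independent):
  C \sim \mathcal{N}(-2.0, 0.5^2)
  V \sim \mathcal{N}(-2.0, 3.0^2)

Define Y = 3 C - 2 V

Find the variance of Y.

For independent RVs: Var(aX + bY) = a²Var(X) + b²Var(Y)
Var(C) = 0.25
Var(V) = 9
Var(Y) = 3²*0.25 + (-2)²*9
= 9*0.25 + 4*9 = 38.25

38.25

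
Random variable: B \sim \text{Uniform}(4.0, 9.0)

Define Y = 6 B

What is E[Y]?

For Y = 6B:
E[Y] = 6 * E[B]
E[B] = (4 + 9)/2 = 6.5
E[Y] = 6 * 6.5 = 39

39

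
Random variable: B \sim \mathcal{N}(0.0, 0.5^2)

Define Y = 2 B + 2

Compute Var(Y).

For Y = aB + b: Var(Y) = a² * Var(B)
Var(B) = 0.5^2 = 0.25
Var(Y) = 2² * 0.25 = 4 * 0.25 = 1

1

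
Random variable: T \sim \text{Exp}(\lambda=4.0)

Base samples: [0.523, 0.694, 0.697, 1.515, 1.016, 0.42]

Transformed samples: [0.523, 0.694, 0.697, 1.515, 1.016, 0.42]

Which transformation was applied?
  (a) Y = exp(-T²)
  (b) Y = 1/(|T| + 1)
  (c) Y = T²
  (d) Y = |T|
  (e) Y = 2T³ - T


Checking option (d) Y = |T|:
  T = 0.523 -> Y = 0.523 ✓
  T = 0.694 -> Y = 0.694 ✓
  T = 0.697 -> Y = 0.697 ✓
All samples match this transformation.

(d) |T|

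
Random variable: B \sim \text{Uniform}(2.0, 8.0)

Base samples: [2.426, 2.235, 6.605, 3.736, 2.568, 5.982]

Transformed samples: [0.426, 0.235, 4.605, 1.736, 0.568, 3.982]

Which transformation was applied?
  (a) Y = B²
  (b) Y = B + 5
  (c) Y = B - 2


Checking option (c) Y = B - 2:
  B = 2.426 -> Y = 0.426 ✓
  B = 2.235 -> Y = 0.235 ✓
  B = 6.605 -> Y = 4.605 ✓
All samples match this transformation.

(c) B - 2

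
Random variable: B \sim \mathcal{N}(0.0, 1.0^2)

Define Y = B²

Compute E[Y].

Using E[X²] = Var(X) + (E[X])²:
E[B] = 0
Var(B) = 1.0^2 = 1
E[B²] = 1 + 0² = 1 + 0 = 1

1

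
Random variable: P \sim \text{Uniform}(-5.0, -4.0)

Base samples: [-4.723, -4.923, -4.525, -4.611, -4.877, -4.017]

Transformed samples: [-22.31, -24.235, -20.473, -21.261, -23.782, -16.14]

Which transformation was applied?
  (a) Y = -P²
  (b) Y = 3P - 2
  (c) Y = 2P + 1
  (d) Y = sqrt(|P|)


Checking option (a) Y = -P²:
  P = -4.723 -> Y = -22.31 ✓
  P = -4.923 -> Y = -24.235 ✓
  P = -4.525 -> Y = -20.473 ✓
All samples match this transformation.

(a) -P²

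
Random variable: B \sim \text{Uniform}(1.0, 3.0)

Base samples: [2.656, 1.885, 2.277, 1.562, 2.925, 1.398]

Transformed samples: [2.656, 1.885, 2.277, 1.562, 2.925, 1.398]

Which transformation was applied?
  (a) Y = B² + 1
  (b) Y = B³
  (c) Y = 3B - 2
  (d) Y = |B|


Checking option (d) Y = |B|:
  B = 2.656 -> Y = 2.656 ✓
  B = 1.885 -> Y = 1.885 ✓
  B = 2.277 -> Y = 2.277 ✓
All samples match this transformation.

(d) |B|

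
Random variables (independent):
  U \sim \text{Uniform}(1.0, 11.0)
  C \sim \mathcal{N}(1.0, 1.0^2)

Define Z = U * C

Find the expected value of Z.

For independent RVs: E[XY] = E[X]*E[Y]
E[U] = 6
E[C] = 1
E[Z] = 6 * 1 = 6

6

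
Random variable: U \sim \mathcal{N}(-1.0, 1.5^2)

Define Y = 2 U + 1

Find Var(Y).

For Y = aU + b: Var(Y) = a² * Var(U)
Var(U) = 1.5^2 = 2.25
Var(Y) = 2² * 2.25 = 4 * 2.25 = 9

9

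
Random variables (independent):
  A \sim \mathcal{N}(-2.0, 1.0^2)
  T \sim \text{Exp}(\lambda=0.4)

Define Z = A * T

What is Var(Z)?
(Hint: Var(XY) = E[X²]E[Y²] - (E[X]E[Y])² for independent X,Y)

Var(XY) = E[X²]E[Y²] - (E[X]E[Y])²
E[A] = -2, Var(A) = 1
E[T] = 2.5, Var(T) = 6.25
E[A²] = 1 + (-2)² = 5
E[T²] = 6.25 + 2.5² = 12.5
Var(Z) = 5*12.5 - (-2*2.5)²
= 62.5 - 25 = 37.5

37.5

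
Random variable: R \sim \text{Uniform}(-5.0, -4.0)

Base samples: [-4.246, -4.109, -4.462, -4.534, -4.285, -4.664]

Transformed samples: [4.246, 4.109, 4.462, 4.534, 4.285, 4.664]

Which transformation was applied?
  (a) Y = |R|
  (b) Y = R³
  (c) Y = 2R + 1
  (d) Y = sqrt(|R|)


Checking option (a) Y = |R|:
  R = -4.246 -> Y = 4.246 ✓
  R = -4.109 -> Y = 4.109 ✓
  R = -4.462 -> Y = 4.462 ✓
All samples match this transformation.

(a) |R|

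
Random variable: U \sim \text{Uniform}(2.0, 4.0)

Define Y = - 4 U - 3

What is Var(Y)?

For Y = aU + b: Var(Y) = a² * Var(U)
Var(U) = (4 - 2)^2/12 = 0.33333333
Var(Y) = (-4)² * 0.33333333 = 16 * 0.33333333 = 5.3333333

5.3333333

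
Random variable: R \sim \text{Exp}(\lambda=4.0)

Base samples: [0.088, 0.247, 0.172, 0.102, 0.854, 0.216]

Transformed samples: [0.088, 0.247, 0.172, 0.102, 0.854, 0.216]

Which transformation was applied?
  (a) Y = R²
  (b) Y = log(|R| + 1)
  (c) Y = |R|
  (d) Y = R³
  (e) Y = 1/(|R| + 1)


Checking option (c) Y = |R|:
  R = 0.088 -> Y = 0.088 ✓
  R = 0.247 -> Y = 0.247 ✓
  R = 0.172 -> Y = 0.172 ✓
All samples match this transformation.

(c) |R|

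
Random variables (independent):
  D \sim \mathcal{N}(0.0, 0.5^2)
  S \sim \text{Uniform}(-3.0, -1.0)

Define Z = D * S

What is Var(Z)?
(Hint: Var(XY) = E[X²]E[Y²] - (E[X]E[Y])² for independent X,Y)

Var(XY) = E[X²]E[Y²] - (E[X]E[Y])²
E[D] = 0, Var(D) = 0.25
E[S] = -2, Var(S) = 0.33333333
E[D²] = 0.25 + 0² = 0.25
E[S²] = 0.33333333 + (-2)² = 4.3333333
Var(Z) = 0.25*4.3333333 - (0*(-2))²
= 1.0833333 - 0 = 1.0833333

1.0833333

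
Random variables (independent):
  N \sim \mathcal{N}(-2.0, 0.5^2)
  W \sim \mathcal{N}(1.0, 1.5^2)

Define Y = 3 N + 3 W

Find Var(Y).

For independent RVs: Var(aX + bY) = a²Var(X) + b²Var(Y)
Var(N) = 0.25
Var(W) = 2.25
Var(Y) = 3²*0.25 + 3²*2.25
= 9*0.25 + 9*2.25 = 22.5

22.5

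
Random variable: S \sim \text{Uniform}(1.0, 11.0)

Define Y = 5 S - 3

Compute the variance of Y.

For Y = aS + b: Var(Y) = a² * Var(S)
Var(S) = (11 - 1)^2/12 = 8.3333333
Var(Y) = 5² * 8.3333333 = 25 * 8.3333333 = 208.33333

208.33333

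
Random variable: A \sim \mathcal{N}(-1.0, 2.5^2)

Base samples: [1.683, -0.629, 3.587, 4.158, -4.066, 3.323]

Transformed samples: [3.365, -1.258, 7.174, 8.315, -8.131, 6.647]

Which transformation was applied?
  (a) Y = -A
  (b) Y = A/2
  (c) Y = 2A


Checking option (c) Y = 2A:
  A = 1.683 -> Y = 3.365 ✓
  A = -0.629 -> Y = -1.258 ✓
  A = 3.587 -> Y = 7.174 ✓
All samples match this transformation.

(c) 2A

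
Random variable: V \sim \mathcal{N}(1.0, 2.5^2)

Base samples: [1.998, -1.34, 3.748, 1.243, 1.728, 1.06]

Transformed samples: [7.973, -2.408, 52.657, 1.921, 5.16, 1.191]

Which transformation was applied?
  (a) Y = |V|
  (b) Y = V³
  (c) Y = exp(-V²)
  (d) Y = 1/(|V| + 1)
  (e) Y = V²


Checking option (b) Y = V³:
  V = 1.998 -> Y = 7.973 ✓
  V = -1.34 -> Y = -2.408 ✓
  V = 3.748 -> Y = 52.657 ✓
All samples match this transformation.

(b) V³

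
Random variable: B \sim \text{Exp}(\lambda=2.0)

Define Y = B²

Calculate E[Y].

Using E[X²] = Var(X) + (E[X])²:
E[B] = 0.5
Var(B) = 1/2.0^2 = 0.25
E[B²] = 0.25 + 0.5² = 0.25 + 0.25 = 0.5

0.5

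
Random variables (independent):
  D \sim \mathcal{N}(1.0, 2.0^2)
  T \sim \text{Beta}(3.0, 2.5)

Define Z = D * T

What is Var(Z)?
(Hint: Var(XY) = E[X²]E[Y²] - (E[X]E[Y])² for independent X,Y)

Var(XY) = E[X²]E[Y²] - (E[X]E[Y])²
E[D] = 1, Var(D) = 4
E[T] = 0.54545455, Var(T) = 0.038143675
E[D²] = 4 + 1² = 5
E[T²] = 0.038143675 + 0.54545455² = 0.33566434
Var(Z) = 5*0.33566434 - (1*0.54545455)²
= 1.6783217 - 0.29752066 = 1.380801

1.380801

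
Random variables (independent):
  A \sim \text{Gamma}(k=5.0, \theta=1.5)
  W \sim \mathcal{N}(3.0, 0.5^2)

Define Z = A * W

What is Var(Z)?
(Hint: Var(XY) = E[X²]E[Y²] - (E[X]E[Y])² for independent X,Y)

Var(XY) = E[X²]E[Y²] - (E[X]E[Y])²
E[A] = 7.5, Var(A) = 11.25
E[W] = 3, Var(W) = 0.25
E[A²] = 11.25 + 7.5² = 67.5
E[W²] = 0.25 + 3² = 9.25
Var(Z) = 67.5*9.25 - (7.5*3)²
= 624.375 - 506.25 = 118.125

118.125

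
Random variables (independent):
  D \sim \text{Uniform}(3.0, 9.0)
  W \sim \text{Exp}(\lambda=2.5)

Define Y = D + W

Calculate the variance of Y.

For independent RVs: Var(aX + bY) = a²Var(X) + b²Var(Y)
Var(D) = 3
Var(W) = 0.16
Var(Y) = 1²*3 + 1²*0.16
= 1*3 + 1*0.16 = 3.16

3.16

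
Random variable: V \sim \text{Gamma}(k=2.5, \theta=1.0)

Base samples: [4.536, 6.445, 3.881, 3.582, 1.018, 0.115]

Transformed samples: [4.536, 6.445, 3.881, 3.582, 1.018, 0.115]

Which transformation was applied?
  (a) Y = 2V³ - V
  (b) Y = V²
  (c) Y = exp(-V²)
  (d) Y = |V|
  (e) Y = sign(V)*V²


Checking option (d) Y = |V|:
  V = 4.536 -> Y = 4.536 ✓
  V = 6.445 -> Y = 6.445 ✓
  V = 3.881 -> Y = 3.881 ✓
All samples match this transformation.

(d) |V|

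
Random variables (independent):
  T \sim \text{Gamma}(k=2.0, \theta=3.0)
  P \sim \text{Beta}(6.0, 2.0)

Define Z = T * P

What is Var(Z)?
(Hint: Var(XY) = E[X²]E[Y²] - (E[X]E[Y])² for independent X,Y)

Var(XY) = E[X²]E[Y²] - (E[X]E[Y])²
E[T] = 6, Var(T) = 18
E[P] = 0.75, Var(P) = 0.020833333
E[T²] = 18 + 6² = 54
E[P²] = 0.020833333 + 0.75² = 0.58333333
Var(Z) = 54*0.58333333 - (6*0.75)²
= 31.5 - 20.25 = 11.25

11.25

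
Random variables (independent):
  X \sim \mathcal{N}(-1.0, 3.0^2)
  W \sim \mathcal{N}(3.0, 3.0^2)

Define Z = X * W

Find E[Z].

For independent RVs: E[XY] = E[X]*E[Y]
E[X] = -1
E[W] = 3
E[Z] = -1 * 3 = -3

-3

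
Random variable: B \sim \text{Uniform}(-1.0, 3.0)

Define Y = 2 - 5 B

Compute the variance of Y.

For Y = aB + b: Var(Y) = a² * Var(B)
Var(B) = (3 + 1)^2/12 = 1.3333333
Var(Y) = (-5)² * 1.3333333 = 25 * 1.3333333 = 33.333333

33.333333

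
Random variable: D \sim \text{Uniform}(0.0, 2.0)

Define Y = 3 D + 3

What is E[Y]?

For Y = 3D + 3:
E[Y] = 3 * E[D] + 3
E[D] = (0 + 2)/2 = 1
E[Y] = 3 * 1 + 3 = 6

6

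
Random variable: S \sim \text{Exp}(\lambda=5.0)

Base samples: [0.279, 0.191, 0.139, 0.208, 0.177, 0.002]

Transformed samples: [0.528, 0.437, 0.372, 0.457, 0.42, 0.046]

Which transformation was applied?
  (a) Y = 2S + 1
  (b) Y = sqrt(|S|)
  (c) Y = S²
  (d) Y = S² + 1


Checking option (b) Y = sqrt(|S|):
  S = 0.279 -> Y = 0.528 ✓
  S = 0.191 -> Y = 0.437 ✓
  S = 0.139 -> Y = 0.372 ✓
All samples match this transformation.

(b) sqrt(|S|)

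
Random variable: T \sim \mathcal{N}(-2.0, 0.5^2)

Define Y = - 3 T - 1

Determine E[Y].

For Y = -3T - 1:
E[Y] = -3 * E[T] - 1
E[T] = -2.0 = -2
E[Y] = -3 * (-2) - 1 = 5

5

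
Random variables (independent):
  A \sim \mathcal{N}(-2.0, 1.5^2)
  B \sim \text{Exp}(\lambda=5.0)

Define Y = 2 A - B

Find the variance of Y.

For independent RVs: Var(aX + bY) = a²Var(X) + b²Var(Y)
Var(A) = 2.25
Var(B) = 0.04
Var(Y) = 2²*2.25 + (-1)²*0.04
= 4*2.25 + 1*0.04 = 9.04

9.04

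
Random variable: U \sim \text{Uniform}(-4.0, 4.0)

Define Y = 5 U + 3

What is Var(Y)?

For Y = aU + b: Var(Y) = a² * Var(U)
Var(U) = (4 + 4)^2/12 = 5.3333333
Var(Y) = 5² * 5.3333333 = 25 * 5.3333333 = 133.33333

133.33333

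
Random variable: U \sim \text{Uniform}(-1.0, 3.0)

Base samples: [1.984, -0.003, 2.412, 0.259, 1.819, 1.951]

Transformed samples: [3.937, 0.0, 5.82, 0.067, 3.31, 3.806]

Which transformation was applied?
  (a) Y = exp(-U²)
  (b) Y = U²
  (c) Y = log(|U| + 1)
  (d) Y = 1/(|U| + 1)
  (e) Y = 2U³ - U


Checking option (b) Y = U²:
  U = 1.984 -> Y = 3.937 ✓
  U = -0.003 -> Y = 0.0 ✓
  U = 2.412 -> Y = 5.82 ✓
All samples match this transformation.

(b) U²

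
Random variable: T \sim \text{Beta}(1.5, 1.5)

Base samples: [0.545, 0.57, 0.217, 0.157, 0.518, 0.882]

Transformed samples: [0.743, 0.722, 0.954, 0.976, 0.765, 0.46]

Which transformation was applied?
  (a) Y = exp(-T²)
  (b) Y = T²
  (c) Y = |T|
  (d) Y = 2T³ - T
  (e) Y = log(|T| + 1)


Checking option (a) Y = exp(-T²):
  T = 0.545 -> Y = 0.743 ✓
  T = 0.57 -> Y = 0.722 ✓
  T = 0.217 -> Y = 0.954 ✓
All samples match this transformation.

(a) exp(-T²)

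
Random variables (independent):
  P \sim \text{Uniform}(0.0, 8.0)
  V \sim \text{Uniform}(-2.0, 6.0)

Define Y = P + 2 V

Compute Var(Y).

For independent RVs: Var(aX + bY) = a²Var(X) + b²Var(Y)
Var(P) = 5.3333333
Var(V) = 5.3333333
Var(Y) = 1²*5.3333333 + 2²*5.3333333
= 1*5.3333333 + 4*5.3333333 = 26.666667

26.666667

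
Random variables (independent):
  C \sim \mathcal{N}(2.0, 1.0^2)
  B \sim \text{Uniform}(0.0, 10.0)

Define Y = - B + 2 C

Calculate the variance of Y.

For independent RVs: Var(aX + bY) = a²Var(X) + b²Var(Y)
Var(C) = 1
Var(B) = 8.3333333
Var(Y) = 2²*1 + (-1)²*8.3333333
= 4*1 + 1*8.3333333 = 12.333333

12.333333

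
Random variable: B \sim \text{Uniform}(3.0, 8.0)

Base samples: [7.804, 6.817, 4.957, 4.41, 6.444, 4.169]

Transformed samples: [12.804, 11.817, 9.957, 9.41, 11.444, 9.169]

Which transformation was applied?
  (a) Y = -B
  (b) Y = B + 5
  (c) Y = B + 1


Checking option (b) Y = B + 5:
  B = 7.804 -> Y = 12.804 ✓
  B = 6.817 -> Y = 11.817 ✓
  B = 4.957 -> Y = 9.957 ✓
All samples match this transformation.

(b) B + 5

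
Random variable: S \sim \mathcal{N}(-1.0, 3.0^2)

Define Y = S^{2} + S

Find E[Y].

E[Y] = 1*E[S²] + 1*E[S]
E[S] = -1
E[S²] = Var(S) + (E[S])² = 9 + 1 = 10
E[Y] = 1*10 + 1*(-1) = 9

9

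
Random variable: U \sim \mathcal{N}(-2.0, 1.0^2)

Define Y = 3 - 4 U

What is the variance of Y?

For Y = aU + b: Var(Y) = a² * Var(U)
Var(U) = 1.0^2 = 1
Var(Y) = (-4)² * 1 = 16 * 1 = 16

16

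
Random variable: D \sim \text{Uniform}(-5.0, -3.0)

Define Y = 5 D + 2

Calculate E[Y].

For Y = 5D + 2:
E[Y] = 5 * E[D] + 2
E[D] = (-5 - 3)/2 = -4
E[Y] = 5 * (-4) + 2 = -18

-18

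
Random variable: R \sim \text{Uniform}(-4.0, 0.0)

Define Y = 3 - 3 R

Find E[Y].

For Y = -3R + 3:
E[Y] = -3 * E[R] + 3
E[R] = (-4 + 0)/2 = -2
E[Y] = -3 * (-2) + 3 = 9

9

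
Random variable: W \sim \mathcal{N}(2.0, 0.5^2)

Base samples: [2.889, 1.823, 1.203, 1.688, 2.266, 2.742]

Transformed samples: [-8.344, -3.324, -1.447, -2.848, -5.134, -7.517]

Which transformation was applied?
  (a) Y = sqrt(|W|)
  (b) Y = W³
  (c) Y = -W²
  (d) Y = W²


Checking option (c) Y = -W²:
  W = 2.889 -> Y = -8.344 ✓
  W = 1.823 -> Y = -3.324 ✓
  W = 1.203 -> Y = -1.447 ✓
All samples match this transformation.

(c) -W²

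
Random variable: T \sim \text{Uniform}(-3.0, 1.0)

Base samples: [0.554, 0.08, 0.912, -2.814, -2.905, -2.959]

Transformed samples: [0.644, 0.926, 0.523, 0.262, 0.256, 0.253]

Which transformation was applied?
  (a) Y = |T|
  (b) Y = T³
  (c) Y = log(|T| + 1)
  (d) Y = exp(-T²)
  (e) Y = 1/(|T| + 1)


Checking option (e) Y = 1/(|T| + 1):
  T = 0.554 -> Y = 0.644 ✓
  T = 0.08 -> Y = 0.926 ✓
  T = 0.912 -> Y = 0.523 ✓
All samples match this transformation.

(e) 1/(|T| + 1)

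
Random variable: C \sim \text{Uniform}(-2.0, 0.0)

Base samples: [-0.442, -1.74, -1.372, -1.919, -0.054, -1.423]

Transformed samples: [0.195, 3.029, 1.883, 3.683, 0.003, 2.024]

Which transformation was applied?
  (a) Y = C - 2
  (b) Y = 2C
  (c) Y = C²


Checking option (c) Y = C²:
  C = -0.442 -> Y = 0.195 ✓
  C = -1.74 -> Y = 3.029 ✓
  C = -1.372 -> Y = 1.883 ✓
All samples match this transformation.

(c) C²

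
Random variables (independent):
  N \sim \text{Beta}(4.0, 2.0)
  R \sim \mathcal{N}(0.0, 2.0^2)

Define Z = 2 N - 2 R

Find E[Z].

E[Z] = 2*E[N] - 2*E[R]
E[N] = 0.66666667
E[R] = 0
E[Z] = 2*0.66666667 - 2*0 = 1.3333333

1.3333333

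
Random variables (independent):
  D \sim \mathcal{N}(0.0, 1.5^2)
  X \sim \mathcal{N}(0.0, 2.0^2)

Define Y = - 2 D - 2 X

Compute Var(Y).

For independent RVs: Var(aX + bY) = a²Var(X) + b²Var(Y)
Var(D) = 2.25
Var(X) = 4
Var(Y) = (-2)²*2.25 + (-2)²*4
= 4*2.25 + 4*4 = 25

25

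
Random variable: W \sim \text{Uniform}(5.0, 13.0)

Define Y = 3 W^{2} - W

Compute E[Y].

E[Y] = 3*E[W²] - 1*E[W]
E[W] = 9
E[W²] = Var(W) + (E[W])² = 5.3333333 + 81 = 86.333333
E[Y] = 3*86.333333 - 1*9 = 250

250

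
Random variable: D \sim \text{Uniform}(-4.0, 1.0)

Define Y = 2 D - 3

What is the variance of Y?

For Y = aD + b: Var(Y) = a² * Var(D)
Var(D) = (1 + 4)^2/12 = 2.0833333
Var(Y) = 2² * 2.0833333 = 4 * 2.0833333 = 8.3333333

8.3333333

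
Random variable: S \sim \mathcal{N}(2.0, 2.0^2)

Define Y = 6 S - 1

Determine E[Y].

For Y = 6S - 1:
E[Y] = 6 * E[S] - 1
E[S] = 2.0 = 2
E[Y] = 6 * 2 - 1 = 11

11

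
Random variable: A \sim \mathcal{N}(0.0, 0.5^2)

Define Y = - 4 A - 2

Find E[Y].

For Y = -4A - 2:
E[Y] = -4 * E[A] - 2
E[A] = 0.0 = 0
E[Y] = -4 * 0 - 2 = -2

-2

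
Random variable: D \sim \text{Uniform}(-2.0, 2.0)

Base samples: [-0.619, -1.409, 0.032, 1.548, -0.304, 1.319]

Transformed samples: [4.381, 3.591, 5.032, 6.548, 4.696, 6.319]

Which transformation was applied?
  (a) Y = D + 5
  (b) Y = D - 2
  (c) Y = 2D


Checking option (a) Y = D + 5:
  D = -0.619 -> Y = 4.381 ✓
  D = -1.409 -> Y = 3.591 ✓
  D = 0.032 -> Y = 5.032 ✓
All samples match this transformation.

(a) D + 5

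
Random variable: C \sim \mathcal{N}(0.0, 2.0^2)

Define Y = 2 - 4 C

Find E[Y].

For Y = -4C + 2:
E[Y] = -4 * E[C] + 2
E[C] = 0.0 = 0
E[Y] = -4 * 0 + 2 = 2

2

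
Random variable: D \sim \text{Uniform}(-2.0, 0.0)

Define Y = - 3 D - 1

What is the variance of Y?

For Y = aD + b: Var(Y) = a² * Var(D)
Var(D) = (0 + 2)^2/12 = 0.33333333
Var(Y) = (-3)² * 0.33333333 = 9 * 0.33333333 = 3

3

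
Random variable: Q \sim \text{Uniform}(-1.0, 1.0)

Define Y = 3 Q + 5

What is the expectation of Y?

For Y = 3Q + 5:
E[Y] = 3 * E[Q] + 5
E[Q] = (-1 + 1)/2 = 0
E[Y] = 3 * 0 + 5 = 5

5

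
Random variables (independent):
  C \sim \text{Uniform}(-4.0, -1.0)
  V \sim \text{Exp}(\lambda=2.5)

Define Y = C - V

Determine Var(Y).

For independent RVs: Var(aX + bY) = a²Var(X) + b²Var(Y)
Var(C) = 0.75
Var(V) = 0.16
Var(Y) = 1²*0.75 + (-1)²*0.16
= 1*0.75 + 1*0.16 = 0.91

0.91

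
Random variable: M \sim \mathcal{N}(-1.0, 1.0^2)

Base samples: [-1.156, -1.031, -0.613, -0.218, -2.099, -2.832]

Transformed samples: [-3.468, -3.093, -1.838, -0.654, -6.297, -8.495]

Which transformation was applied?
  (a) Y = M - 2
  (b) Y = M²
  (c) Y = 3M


Checking option (c) Y = 3M:
  M = -1.156 -> Y = -3.468 ✓
  M = -1.031 -> Y = -3.093 ✓
  M = -0.613 -> Y = -1.838 ✓
All samples match this transformation.

(c) 3M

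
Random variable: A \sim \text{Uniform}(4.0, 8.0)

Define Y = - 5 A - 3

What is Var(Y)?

For Y = aA + b: Var(Y) = a² * Var(A)
Var(A) = (8 - 4)^2/12 = 1.3333333
Var(Y) = (-5)² * 1.3333333 = 25 * 1.3333333 = 33.333333

33.333333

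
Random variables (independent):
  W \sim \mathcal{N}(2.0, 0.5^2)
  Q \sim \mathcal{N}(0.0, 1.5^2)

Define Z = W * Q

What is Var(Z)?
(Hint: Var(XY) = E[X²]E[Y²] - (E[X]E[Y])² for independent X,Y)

Var(XY) = E[X²]E[Y²] - (E[X]E[Y])²
E[W] = 2, Var(W) = 0.25
E[Q] = 0, Var(Q) = 2.25
E[W²] = 0.25 + 2² = 4.25
E[Q²] = 2.25 + 0² = 2.25
Var(Z) = 4.25*2.25 - (2*0)²
= 9.5625 - 0 = 9.5625

9.5625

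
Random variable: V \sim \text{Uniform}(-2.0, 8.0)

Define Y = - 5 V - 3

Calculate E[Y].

For Y = -5V - 3:
E[Y] = -5 * E[V] - 3
E[V] = (-2 + 8)/2 = 3
E[Y] = -5 * 3 - 3 = -18

-18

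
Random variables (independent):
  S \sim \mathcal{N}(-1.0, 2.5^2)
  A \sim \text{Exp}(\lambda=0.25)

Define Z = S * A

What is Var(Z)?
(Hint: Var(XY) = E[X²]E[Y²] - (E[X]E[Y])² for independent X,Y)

Var(XY) = E[X²]E[Y²] - (E[X]E[Y])²
E[S] = -1, Var(S) = 6.25
E[A] = 4, Var(A) = 16
E[S²] = 6.25 + (-1)² = 7.25
E[A²] = 16 + 4² = 32
Var(Z) = 7.25*32 - (-1*4)²
= 232 - 16 = 216

216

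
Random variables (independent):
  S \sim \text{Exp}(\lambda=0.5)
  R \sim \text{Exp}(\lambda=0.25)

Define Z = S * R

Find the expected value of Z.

For independent RVs: E[XY] = E[X]*E[Y]
E[S] = 2
E[R] = 4
E[Z] = 2 * 4 = 8

8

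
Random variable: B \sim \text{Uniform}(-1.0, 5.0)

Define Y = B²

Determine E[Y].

E[B²] = Var(B) + (E[B])² = 3 + 4 = 7

7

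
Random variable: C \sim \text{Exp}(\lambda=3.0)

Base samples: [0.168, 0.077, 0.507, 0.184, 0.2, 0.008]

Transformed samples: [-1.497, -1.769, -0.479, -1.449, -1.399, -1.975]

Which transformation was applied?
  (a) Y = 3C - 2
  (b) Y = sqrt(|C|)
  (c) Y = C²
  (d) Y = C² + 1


Checking option (a) Y = 3C - 2:
  C = 0.168 -> Y = -1.497 ✓
  C = 0.077 -> Y = -1.769 ✓
  C = 0.507 -> Y = -0.479 ✓
All samples match this transformation.

(a) 3C - 2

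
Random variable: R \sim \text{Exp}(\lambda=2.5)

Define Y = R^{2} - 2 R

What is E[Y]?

E[Y] = 1*E[R²] - 2*E[R]
E[R] = 0.4
E[R²] = Var(R) + (E[R])² = 0.16 + 0.16 = 0.32
E[Y] = 1*0.32 - 2*0.4 = -0.48

-0.48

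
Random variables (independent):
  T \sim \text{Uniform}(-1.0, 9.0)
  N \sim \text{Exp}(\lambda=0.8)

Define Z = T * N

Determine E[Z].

For independent RVs: E[XY] = E[X]*E[Y]
E[T] = 4
E[N] = 1.25
E[Z] = 4 * 1.25 = 5

5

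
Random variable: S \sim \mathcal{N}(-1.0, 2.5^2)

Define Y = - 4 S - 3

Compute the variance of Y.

For Y = aS + b: Var(Y) = a² * Var(S)
Var(S) = 2.5^2 = 6.25
Var(Y) = (-4)² * 6.25 = 16 * 6.25 = 100

100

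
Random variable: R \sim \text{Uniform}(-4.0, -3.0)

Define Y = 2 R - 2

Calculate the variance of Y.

For Y = aR + b: Var(Y) = a² * Var(R)
Var(R) = (-3 + 4)^2/12 = 0.083333333
Var(Y) = 2² * 0.083333333 = 4 * 0.083333333 = 0.33333333

0.33333333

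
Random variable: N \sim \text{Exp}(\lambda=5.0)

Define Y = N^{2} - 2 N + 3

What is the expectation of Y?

E[Y] = 1*E[N²] - 2*E[N] + 3
E[N] = 0.2
E[N²] = Var(N) + (E[N])² = 0.04 + 0.04 = 0.08
E[Y] = 1*0.08 - 2*0.2 + 3 = 2.68

2.68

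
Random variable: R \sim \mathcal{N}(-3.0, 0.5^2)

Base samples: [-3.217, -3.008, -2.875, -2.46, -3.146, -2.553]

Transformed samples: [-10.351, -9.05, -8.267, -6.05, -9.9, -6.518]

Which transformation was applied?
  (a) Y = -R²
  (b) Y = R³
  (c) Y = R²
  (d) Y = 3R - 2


Checking option (a) Y = -R²:
  R = -3.217 -> Y = -10.351 ✓
  R = -3.008 -> Y = -9.05 ✓
  R = -2.875 -> Y = -8.267 ✓
All samples match this transformation.

(a) -R²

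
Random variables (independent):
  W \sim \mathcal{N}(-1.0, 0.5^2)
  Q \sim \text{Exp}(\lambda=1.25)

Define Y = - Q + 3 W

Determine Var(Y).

For independent RVs: Var(aX + bY) = a²Var(X) + b²Var(Y)
Var(W) = 0.25
Var(Q) = 0.64
Var(Y) = 3²*0.25 + (-1)²*0.64
= 9*0.25 + 1*0.64 = 2.89

2.89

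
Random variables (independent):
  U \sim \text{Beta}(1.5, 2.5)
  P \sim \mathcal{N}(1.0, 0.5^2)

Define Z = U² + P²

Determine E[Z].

E[Z] = E[U²] + E[P²]
E[U²] = Var(U) + E[U]² = 0.046875 + 0.140625 = 0.1875
E[P²] = Var(P) + E[P]² = 0.25 + 1 = 1.25
E[Z] = 0.1875 + 1.25 = 1.4375

1.4375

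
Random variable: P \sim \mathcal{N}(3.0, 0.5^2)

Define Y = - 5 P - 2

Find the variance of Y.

For Y = aP + b: Var(Y) = a² * Var(P)
Var(P) = 0.5^2 = 0.25
Var(Y) = (-5)² * 0.25 = 25 * 0.25 = 6.25

6.25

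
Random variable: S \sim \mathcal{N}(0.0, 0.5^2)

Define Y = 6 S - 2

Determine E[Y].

For Y = 6S - 2:
E[Y] = 6 * E[S] - 2
E[S] = 0.0 = 0
E[Y] = 6 * 0 - 2 = -2

-2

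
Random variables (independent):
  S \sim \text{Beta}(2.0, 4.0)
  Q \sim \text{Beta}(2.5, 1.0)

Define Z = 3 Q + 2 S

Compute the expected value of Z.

E[Z] = 2*E[S] + 3*E[Q]
E[S] = 0.33333333
E[Q] = 0.71428571
E[Z] = 2*0.33333333 + 3*0.71428571 = 2.8095238

2.8095238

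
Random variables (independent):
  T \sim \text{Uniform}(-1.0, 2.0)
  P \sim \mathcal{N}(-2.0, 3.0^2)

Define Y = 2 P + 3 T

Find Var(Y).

For independent RVs: Var(aX + bY) = a²Var(X) + b²Var(Y)
Var(T) = 0.75
Var(P) = 9
Var(Y) = 3²*0.75 + 2²*9
= 9*0.75 + 4*9 = 42.75

42.75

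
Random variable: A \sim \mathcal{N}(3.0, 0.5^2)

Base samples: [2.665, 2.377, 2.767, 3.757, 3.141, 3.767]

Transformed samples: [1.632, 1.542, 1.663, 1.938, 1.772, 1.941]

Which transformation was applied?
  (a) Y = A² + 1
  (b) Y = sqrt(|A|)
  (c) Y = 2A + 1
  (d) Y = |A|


Checking option (b) Y = sqrt(|A|):
  A = 2.665 -> Y = 1.632 ✓
  A = 2.377 -> Y = 1.542 ✓
  A = 2.767 -> Y = 1.663 ✓
All samples match this transformation.

(b) sqrt(|A|)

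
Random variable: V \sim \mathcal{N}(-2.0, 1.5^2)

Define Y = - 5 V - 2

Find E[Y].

For Y = -5V - 2:
E[Y] = -5 * E[V] - 2
E[V] = -2.0 = -2
E[Y] = -5 * (-2) - 2 = 8

8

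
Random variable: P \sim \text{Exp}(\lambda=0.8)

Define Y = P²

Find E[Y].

Using E[X²] = Var(X) + (E[X])²:
E[P] = 1.25
Var(P) = 1/0.8^2 = 1.5625
E[P²] = 1.5625 + 1.25² = 1.5625 + 1.5625 = 3.125

3.125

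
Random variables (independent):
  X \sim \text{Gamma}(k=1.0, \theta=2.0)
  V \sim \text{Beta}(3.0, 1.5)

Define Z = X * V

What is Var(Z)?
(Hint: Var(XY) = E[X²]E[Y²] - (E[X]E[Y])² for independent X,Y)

Var(XY) = E[X²]E[Y²] - (E[X]E[Y])²
E[X] = 2, Var(X) = 4
E[V] = 0.66666667, Var(V) = 0.04040404
E[X²] = 4 + 2² = 8
E[V²] = 0.04040404 + 0.66666667² = 0.48484848
Var(Z) = 8*0.48484848 - (2*0.66666667)²
= 3.8787879 - 1.7777778 = 2.1010101

2.1010101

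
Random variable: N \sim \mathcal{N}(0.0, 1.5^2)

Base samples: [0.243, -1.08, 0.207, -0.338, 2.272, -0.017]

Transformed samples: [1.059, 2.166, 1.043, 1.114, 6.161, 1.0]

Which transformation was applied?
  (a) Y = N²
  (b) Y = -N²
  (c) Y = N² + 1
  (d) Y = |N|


Checking option (c) Y = N² + 1:
  N = 0.243 -> Y = 1.059 ✓
  N = -1.08 -> Y = 2.166 ✓
  N = 0.207 -> Y = 1.043 ✓
All samples match this transformation.

(c) N² + 1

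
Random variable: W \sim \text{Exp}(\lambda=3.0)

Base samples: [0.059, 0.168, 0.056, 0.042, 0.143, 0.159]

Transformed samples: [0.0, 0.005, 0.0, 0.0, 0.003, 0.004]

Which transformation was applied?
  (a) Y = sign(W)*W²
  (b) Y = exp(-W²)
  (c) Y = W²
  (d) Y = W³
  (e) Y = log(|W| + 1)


Checking option (d) Y = W³:
  W = 0.059 -> Y = 0.0 ✓
  W = 0.168 -> Y = 0.005 ✓
  W = 0.056 -> Y = 0.0 ✓
All samples match this transformation.

(d) W³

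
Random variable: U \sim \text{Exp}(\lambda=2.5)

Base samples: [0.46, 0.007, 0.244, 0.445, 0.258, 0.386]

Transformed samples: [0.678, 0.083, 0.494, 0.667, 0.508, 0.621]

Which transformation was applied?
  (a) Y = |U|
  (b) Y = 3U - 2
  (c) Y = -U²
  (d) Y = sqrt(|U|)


Checking option (d) Y = sqrt(|U|):
  U = 0.46 -> Y = 0.678 ✓
  U = 0.007 -> Y = 0.083 ✓
  U = 0.244 -> Y = 0.494 ✓
All samples match this transformation.

(d) sqrt(|U|)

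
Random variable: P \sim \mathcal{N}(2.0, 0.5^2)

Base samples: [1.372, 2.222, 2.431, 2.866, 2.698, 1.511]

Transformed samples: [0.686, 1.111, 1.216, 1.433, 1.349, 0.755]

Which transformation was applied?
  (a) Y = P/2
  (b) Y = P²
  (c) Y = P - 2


Checking option (a) Y = P/2:
  P = 1.372 -> Y = 0.686 ✓
  P = 2.222 -> Y = 1.111 ✓
  P = 2.431 -> Y = 1.216 ✓
All samples match this transformation.

(a) P/2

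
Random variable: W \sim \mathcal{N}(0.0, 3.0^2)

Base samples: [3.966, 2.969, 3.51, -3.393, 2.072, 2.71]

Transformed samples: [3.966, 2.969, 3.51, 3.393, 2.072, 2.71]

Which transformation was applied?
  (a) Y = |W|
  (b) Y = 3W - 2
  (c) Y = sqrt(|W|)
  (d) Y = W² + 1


Checking option (a) Y = |W|:
  W = 3.966 -> Y = 3.966 ✓
  W = 2.969 -> Y = 2.969 ✓
  W = 3.51 -> Y = 3.51 ✓
All samples match this transformation.

(a) |W|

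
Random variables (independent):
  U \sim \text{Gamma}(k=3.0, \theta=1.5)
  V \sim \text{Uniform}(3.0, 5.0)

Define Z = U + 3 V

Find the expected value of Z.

E[Z] = 1*E[U] + 3*E[V]
E[U] = 4.5
E[V] = 4
E[Z] = 1*4.5 + 3*4 = 16.5

16.5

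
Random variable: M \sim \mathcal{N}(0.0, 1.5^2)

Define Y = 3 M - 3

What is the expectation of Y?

For Y = 3M - 3:
E[Y] = 3 * E[M] - 3
E[M] = 0.0 = 0
E[Y] = 3 * 0 - 3 = -3

-3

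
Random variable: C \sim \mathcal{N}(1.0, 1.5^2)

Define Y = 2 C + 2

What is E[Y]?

For Y = 2C + 2:
E[Y] = 2 * E[C] + 2
E[C] = 1.0 = 1
E[Y] = 2 * 1 + 2 = 4

4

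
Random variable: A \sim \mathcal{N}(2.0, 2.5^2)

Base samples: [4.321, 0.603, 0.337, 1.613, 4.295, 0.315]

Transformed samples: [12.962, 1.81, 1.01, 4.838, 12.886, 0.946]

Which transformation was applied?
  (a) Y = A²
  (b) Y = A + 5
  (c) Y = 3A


Checking option (c) Y = 3A:
  A = 4.321 -> Y = 12.962 ✓
  A = 0.603 -> Y = 1.81 ✓
  A = 0.337 -> Y = 1.01 ✓
All samples match this transformation.

(c) 3A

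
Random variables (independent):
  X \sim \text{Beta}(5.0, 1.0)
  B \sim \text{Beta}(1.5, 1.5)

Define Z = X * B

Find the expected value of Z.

For independent RVs: E[XY] = E[X]*E[Y]
E[X] = 0.83333333
E[B] = 0.5
E[Z] = 0.83333333 * 0.5 = 0.41666667

0.41666667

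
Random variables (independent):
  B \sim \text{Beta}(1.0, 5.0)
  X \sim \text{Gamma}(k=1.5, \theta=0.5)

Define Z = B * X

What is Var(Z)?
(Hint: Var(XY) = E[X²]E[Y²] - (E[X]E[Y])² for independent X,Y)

Var(XY) = E[X²]E[Y²] - (E[X]E[Y])²
E[B] = 0.16666667, Var(B) = 0.01984127
E[X] = 0.75, Var(X) = 0.375
E[B²] = 0.01984127 + 0.16666667² = 0.047619048
E[X²] = 0.375 + 0.75² = 0.9375
Var(Z) = 0.047619048*0.9375 - (0.16666667*0.75)²
= 0.044642857 - 0.015625 = 0.029017857

0.029017857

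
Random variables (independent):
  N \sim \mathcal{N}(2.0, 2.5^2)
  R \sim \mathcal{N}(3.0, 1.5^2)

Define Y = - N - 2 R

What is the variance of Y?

For independent RVs: Var(aX + bY) = a²Var(X) + b²Var(Y)
Var(N) = 6.25
Var(R) = 2.25
Var(Y) = (-1)²*6.25 + (-2)²*2.25
= 1*6.25 + 4*2.25 = 15.25

15.25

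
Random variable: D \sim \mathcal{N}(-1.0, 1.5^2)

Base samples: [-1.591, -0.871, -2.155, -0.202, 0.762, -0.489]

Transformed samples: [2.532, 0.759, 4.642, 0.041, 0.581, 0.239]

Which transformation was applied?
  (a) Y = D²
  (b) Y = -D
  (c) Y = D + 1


Checking option (a) Y = D²:
  D = -1.591 -> Y = 2.532 ✓
  D = -0.871 -> Y = 0.759 ✓
  D = -2.155 -> Y = 4.642 ✓
All samples match this transformation.

(a) D²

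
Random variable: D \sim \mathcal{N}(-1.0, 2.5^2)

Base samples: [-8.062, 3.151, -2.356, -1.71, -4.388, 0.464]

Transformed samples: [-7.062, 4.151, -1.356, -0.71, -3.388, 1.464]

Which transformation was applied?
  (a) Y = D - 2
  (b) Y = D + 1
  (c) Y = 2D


Checking option (b) Y = D + 1:
  D = -8.062 -> Y = -7.062 ✓
  D = 3.151 -> Y = 4.151 ✓
  D = -2.356 -> Y = -1.356 ✓
All samples match this transformation.

(b) D + 1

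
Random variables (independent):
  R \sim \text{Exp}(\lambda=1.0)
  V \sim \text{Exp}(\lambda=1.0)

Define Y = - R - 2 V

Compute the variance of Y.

For independent RVs: Var(aX + bY) = a²Var(X) + b²Var(Y)
Var(R) = 1
Var(V) = 1
Var(Y) = (-1)²*1 + (-2)²*1
= 1*1 + 4*1 = 5

5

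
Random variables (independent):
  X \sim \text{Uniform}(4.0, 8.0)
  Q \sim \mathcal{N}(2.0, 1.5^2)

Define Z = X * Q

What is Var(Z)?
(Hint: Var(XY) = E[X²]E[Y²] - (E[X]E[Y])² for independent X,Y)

Var(XY) = E[X²]E[Y²] - (E[X]E[Y])²
E[X] = 6, Var(X) = 1.3333333
E[Q] = 2, Var(Q) = 2.25
E[X²] = 1.3333333 + 6² = 37.333333
E[Q²] = 2.25 + 2² = 6.25
Var(Z) = 37.333333*6.25 - (6*2)²
= 233.33333 - 144 = 89.333333

89.333333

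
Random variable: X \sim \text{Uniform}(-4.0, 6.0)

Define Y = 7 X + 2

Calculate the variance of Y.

For Y = aX + b: Var(Y) = a² * Var(X)
Var(X) = (6 + 4)^2/12 = 8.3333333
Var(Y) = 7² * 8.3333333 = 49 * 8.3333333 = 408.33333

408.33333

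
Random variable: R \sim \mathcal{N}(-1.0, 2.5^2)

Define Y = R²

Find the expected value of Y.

E[R²] = Var(R) + (E[R])² = 6.25 + 1 = 7.25

7.25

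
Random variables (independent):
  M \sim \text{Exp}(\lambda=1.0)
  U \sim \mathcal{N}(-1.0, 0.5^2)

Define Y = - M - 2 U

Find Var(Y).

For independent RVs: Var(aX + bY) = a²Var(X) + b²Var(Y)
Var(M) = 1
Var(U) = 0.25
Var(Y) = (-1)²*1 + (-2)²*0.25
= 1*1 + 4*0.25 = 2

2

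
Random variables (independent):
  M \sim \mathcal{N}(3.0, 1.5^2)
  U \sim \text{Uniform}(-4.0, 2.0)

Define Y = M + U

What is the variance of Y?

For independent RVs: Var(aX + bY) = a²Var(X) + b²Var(Y)
Var(M) = 2.25
Var(U) = 3
Var(Y) = 1²*2.25 + 1²*3
= 1*2.25 + 1*3 = 5.25

5.25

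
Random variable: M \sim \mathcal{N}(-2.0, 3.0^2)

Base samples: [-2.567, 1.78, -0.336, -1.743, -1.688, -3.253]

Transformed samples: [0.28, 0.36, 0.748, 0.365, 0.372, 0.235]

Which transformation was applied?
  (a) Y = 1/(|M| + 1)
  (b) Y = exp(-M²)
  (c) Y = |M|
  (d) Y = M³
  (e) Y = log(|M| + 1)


Checking option (a) Y = 1/(|M| + 1):
  M = -2.567 -> Y = 0.28 ✓
  M = 1.78 -> Y = 0.36 ✓
  M = -0.336 -> Y = 0.748 ✓
All samples match this transformation.

(a) 1/(|M| + 1)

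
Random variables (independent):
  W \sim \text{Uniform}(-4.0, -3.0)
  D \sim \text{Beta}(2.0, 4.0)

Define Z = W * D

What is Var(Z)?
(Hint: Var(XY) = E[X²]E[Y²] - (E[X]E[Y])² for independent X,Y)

Var(XY) = E[X²]E[Y²] - (E[X]E[Y])²
E[W] = -3.5, Var(W) = 0.083333333
E[D] = 0.33333333, Var(D) = 0.031746032
E[W²] = 0.083333333 + (-3.5)² = 12.333333
E[D²] = 0.031746032 + 0.33333333² = 0.14285714
Var(Z) = 12.333333*0.14285714 - (-3.5*0.33333333)²
= 1.7619048 - 1.3611111 = 0.40079365

0.40079365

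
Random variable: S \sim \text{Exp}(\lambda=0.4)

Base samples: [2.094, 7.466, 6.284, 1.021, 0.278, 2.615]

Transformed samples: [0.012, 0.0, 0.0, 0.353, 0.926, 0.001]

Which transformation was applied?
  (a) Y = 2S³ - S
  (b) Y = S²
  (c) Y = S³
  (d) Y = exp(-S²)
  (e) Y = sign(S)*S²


Checking option (d) Y = exp(-S²):
  S = 2.094 -> Y = 0.012 ✓
  S = 7.466 -> Y = 0.0 ✓
  S = 6.284 -> Y = 0.0 ✓
All samples match this transformation.

(d) exp(-S²)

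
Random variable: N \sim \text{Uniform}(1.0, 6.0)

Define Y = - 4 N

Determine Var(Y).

For Y = aN + b: Var(Y) = a² * Var(N)
Var(N) = (6 - 1)^2/12 = 2.0833333
Var(Y) = (-4)² * 2.0833333 = 16 * 2.0833333 = 33.333333

33.333333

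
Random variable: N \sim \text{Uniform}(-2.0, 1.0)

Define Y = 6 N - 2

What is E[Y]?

For Y = 6N - 2:
E[Y] = 6 * E[N] - 2
E[N] = (-2 + 1)/2 = -0.5
E[Y] = 6 * (-0.5) - 2 = -5

-5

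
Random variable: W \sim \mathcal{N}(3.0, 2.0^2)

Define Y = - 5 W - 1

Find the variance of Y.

For Y = aW + b: Var(Y) = a² * Var(W)
Var(W) = 2.0^2 = 4
Var(Y) = (-5)² * 4 = 25 * 4 = 100

100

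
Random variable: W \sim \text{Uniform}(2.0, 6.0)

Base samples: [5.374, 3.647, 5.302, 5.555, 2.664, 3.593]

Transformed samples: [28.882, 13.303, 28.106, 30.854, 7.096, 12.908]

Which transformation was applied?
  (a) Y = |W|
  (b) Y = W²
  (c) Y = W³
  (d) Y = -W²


Checking option (b) Y = W²:
  W = 5.374 -> Y = 28.882 ✓
  W = 3.647 -> Y = 13.303 ✓
  W = 5.302 -> Y = 28.106 ✓
All samples match this transformation.

(b) W²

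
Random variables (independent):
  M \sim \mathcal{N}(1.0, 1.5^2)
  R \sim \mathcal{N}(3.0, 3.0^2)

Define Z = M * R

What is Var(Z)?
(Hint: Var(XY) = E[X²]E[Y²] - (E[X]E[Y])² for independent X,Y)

Var(XY) = E[X²]E[Y²] - (E[X]E[Y])²
E[M] = 1, Var(M) = 2.25
E[R] = 3, Var(R) = 9
E[M²] = 2.25 + 1² = 3.25
E[R²] = 9 + 3² = 18
Var(Z) = 3.25*18 - (1*3)²
= 58.5 - 9 = 49.5

49.5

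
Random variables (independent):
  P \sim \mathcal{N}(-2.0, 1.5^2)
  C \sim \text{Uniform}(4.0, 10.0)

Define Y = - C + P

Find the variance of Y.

For independent RVs: Var(aX + bY) = a²Var(X) + b²Var(Y)
Var(P) = 2.25
Var(C) = 3
Var(Y) = 1²*2.25 + (-1)²*3
= 1*2.25 + 1*3 = 5.25

5.25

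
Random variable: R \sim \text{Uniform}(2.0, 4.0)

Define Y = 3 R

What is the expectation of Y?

For Y = 3R:
E[Y] = 3 * E[R]
E[R] = (2 + 4)/2 = 3
E[Y] = 3 * 3 = 9

9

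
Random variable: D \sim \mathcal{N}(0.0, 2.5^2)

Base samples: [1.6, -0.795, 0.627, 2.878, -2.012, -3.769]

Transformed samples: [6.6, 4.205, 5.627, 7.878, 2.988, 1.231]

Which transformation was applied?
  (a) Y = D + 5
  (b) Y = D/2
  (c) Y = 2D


Checking option (a) Y = D + 5:
  D = 1.6 -> Y = 6.6 ✓
  D = -0.795 -> Y = 4.205 ✓
  D = 0.627 -> Y = 5.627 ✓
All samples match this transformation.

(a) D + 5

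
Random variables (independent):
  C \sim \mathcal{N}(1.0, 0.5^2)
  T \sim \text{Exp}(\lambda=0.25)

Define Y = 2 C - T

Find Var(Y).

For independent RVs: Var(aX + bY) = a²Var(X) + b²Var(Y)
Var(C) = 0.25
Var(T) = 16
Var(Y) = 2²*0.25 + (-1)²*16
= 4*0.25 + 1*16 = 17

17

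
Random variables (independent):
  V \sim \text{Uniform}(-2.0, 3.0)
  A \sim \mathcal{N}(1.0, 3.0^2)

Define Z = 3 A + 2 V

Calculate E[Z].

E[Z] = 2*E[V] + 3*E[A]
E[V] = 0.5
E[A] = 1
E[Z] = 2*0.5 + 3*1 = 4

4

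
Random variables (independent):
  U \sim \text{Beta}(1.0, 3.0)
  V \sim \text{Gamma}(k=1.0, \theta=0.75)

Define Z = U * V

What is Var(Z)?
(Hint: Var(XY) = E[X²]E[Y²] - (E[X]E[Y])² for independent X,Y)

Var(XY) = E[X²]E[Y²] - (E[X]E[Y])²
E[U] = 0.25, Var(U) = 0.0375
E[V] = 0.75, Var(V) = 0.5625
E[U²] = 0.0375 + 0.25² = 0.1
E[V²] = 0.5625 + 0.75² = 1.125
Var(Z) = 0.1*1.125 - (0.25*0.75)²
= 0.1125 - 0.03515625 = 0.07734375

0.07734375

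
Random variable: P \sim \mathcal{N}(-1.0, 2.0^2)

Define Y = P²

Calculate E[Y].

E[P²] = Var(P) + (E[P])² = 4 + 1 = 5

5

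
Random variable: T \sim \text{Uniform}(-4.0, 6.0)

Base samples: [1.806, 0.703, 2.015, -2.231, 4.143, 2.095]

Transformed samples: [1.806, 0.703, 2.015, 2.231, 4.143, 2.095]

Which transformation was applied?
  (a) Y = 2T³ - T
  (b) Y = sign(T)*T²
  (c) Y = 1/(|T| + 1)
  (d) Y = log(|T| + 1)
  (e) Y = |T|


Checking option (e) Y = |T|:
  T = 1.806 -> Y = 1.806 ✓
  T = 0.703 -> Y = 0.703 ✓
  T = 2.015 -> Y = 2.015 ✓
All samples match this transformation.

(e) |T|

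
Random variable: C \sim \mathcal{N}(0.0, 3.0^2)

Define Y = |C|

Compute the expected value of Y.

For X ~ N(0, 3.0²), E[|X|] = sigma * sqrt(2/pi)
= 3.0 * sqrt(2/pi) = 2.3936537

2.3936537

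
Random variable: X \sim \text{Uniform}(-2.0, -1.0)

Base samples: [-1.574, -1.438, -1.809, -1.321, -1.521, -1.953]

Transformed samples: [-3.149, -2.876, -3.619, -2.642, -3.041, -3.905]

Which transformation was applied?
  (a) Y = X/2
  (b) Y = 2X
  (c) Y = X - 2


Checking option (b) Y = 2X:
  X = -1.574 -> Y = -3.149 ✓
  X = -1.438 -> Y = -2.876 ✓
  X = -1.809 -> Y = -3.619 ✓
All samples match this transformation.

(b) 2X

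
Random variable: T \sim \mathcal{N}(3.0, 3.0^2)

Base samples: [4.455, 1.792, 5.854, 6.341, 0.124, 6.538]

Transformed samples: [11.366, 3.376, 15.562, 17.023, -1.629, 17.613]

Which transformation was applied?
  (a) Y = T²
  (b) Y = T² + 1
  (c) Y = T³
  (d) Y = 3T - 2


Checking option (d) Y = 3T - 2:
  T = 4.455 -> Y = 11.366 ✓
  T = 1.792 -> Y = 3.376 ✓
  T = 5.854 -> Y = 15.562 ✓
All samples match this transformation.

(d) 3T - 2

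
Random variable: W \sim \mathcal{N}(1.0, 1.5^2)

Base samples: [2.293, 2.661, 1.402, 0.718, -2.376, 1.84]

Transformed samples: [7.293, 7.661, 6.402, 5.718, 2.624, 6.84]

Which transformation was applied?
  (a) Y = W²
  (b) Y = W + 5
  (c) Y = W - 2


Checking option (b) Y = W + 5:
  W = 2.293 -> Y = 7.293 ✓
  W = 2.661 -> Y = 7.661 ✓
  W = 1.402 -> Y = 6.402 ✓
All samples match this transformation.

(b) W + 5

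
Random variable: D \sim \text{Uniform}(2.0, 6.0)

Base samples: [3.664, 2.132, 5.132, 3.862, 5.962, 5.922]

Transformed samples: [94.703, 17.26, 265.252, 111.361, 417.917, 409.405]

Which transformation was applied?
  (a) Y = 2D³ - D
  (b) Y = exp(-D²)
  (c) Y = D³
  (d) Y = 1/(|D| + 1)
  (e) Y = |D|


Checking option (a) Y = 2D³ - D:
  D = 3.664 -> Y = 94.703 ✓
  D = 2.132 -> Y = 17.26 ✓
  D = 5.132 -> Y = 265.252 ✓
All samples match this transformation.

(a) 2D³ - D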